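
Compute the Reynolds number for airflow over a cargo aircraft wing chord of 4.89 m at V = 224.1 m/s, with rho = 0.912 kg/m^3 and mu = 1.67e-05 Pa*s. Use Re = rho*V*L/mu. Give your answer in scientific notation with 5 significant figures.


Step 1: Numerator = rho * V * L = 0.912 * 224.1 * 4.89 = 999.414288
Step 2: Re = 999.414288 / 1.67e-05
Step 3: Re = 5.9845e+07

5.9845e+07


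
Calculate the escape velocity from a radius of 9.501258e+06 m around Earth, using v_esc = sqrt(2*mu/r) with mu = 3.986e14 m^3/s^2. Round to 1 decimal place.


Step 1: 2*mu/r = 2 * 3.986e14 / 9.501258e+06 = 83904678.7278
Step 2: v_esc = sqrt(83904678.7278) = 9159.9 m/s

9159.9


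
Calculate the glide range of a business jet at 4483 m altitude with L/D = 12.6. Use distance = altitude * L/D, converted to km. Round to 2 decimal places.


Step 1: Glide distance = altitude * L/D = 4483 * 12.6 = 56485.8 m
Step 2: Convert to km: 56485.8 / 1000 = 56.49 km

56.49


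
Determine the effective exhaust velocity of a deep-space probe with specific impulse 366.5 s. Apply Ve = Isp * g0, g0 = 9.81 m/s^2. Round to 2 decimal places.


Step 1: Ve = Isp * g0 = 366.5 * 9.81
Step 2: Ve = 3595.37 m/s

3595.37


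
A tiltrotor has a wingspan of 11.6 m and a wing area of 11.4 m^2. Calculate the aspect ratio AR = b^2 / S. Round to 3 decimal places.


Step 1: b^2 = 11.6^2 = 134.56
Step 2: AR = 134.56 / 11.4 = 11.804

11.804


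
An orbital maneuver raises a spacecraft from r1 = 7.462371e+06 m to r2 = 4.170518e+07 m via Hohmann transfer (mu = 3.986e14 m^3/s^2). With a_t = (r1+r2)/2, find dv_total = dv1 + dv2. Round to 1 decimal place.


Step 1: Transfer semi-major axis a_t = (7.462371e+06 + 4.170518e+07) / 2 = 2.458378e+07 m
Step 2: v1 (circular at r1) = sqrt(mu/r1) = 7308.53 m/s
Step 3: v_t1 = sqrt(mu*(2/r1 - 1/a_t)) = 9519.21 m/s
Step 4: dv1 = |9519.21 - 7308.53| = 2210.68 m/s
Step 5: v2 (circular at r2) = 3091.53 m/s, v_t2 = 1703.29 m/s
Step 6: dv2 = |3091.53 - 1703.29| = 1388.24 m/s
Step 7: Total delta-v = 2210.68 + 1388.24 = 3598.9 m/s

3598.9


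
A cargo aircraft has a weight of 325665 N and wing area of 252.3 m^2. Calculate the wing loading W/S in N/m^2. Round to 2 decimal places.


Step 1: Wing loading = W / S = 325665 / 252.3
Step 2: Wing loading = 1290.78 N/m^2

1290.78


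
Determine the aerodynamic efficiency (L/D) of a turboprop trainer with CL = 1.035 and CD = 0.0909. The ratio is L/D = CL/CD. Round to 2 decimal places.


Step 1: L/D = CL / CD = 1.035 / 0.0909
Step 2: L/D = 11.39

11.39


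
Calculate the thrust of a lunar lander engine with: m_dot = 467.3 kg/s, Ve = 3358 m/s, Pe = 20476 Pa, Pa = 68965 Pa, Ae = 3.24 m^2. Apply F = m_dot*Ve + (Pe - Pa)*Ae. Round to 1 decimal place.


Step 1: Momentum thrust = m_dot * Ve = 467.3 * 3358 = 1569193.4 N
Step 2: Pressure thrust = (Pe - Pa) * Ae = (20476 - 68965) * 3.24 = -157104.36 N
Step 3: Total thrust F = 1569193.4 + -157104.36 = 1412089.0 N

1412089.0


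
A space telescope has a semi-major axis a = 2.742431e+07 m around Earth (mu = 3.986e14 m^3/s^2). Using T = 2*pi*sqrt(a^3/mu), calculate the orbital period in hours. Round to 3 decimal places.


Step 1: a^3 / mu = 2.062563e+22 / 3.986e14 = 5.174517e+07
Step 2: sqrt(5.174517e+07) = 7193.4117 s
Step 3: T = 2*pi * 7193.4117 = 45197.54 s
Step 4: T in hours = 45197.54 / 3600 = 12.555 hours

12.555


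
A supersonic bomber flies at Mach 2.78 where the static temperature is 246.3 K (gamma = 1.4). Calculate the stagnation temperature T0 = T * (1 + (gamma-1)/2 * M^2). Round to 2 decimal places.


Step 1: (gamma-1)/2 = 0.2
Step 2: M^2 = 7.7284
Step 3: 1 + 0.2 * 7.7284 = 2.54568
Step 4: T0 = 246.3 * 2.54568 = 627.00 K

627.00


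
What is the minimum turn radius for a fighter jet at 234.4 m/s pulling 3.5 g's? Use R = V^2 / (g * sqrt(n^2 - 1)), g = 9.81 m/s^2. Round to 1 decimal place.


Step 1: V^2 = 234.4^2 = 54943.36
Step 2: n^2 - 1 = 3.5^2 - 1 = 11.25
Step 3: sqrt(11.25) = 3.354102
Step 4: R = 54943.36 / (9.81 * 3.354102) = 1669.8 m

1669.8


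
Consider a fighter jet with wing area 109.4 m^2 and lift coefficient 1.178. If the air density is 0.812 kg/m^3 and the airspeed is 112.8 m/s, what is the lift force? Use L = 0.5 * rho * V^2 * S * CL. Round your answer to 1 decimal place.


Step 1: Calculate dynamic pressure q = 0.5 * 0.812 * 112.8^2 = 0.5 * 0.812 * 12723.84 = 5165.879 Pa
Step 2: Multiply by wing area and lift coefficient: L = 5165.879 * 109.4 * 1.178
Step 3: L = 565147.167 * 1.178 = 665743.4 N

665743.4


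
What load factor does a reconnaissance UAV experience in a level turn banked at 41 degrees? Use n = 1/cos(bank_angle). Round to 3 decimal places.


Step 1: Convert 41 degrees to radians = 0.715585
Step 2: cos(41 deg) = 0.75471
Step 3: n = 1 / 0.75471 = 1.325

1.325


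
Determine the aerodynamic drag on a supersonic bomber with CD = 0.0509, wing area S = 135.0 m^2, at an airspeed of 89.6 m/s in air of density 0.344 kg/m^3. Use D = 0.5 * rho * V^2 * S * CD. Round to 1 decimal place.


Step 1: Dynamic pressure q = 0.5 * 0.344 * 89.6^2 = 1380.8435 Pa
Step 2: Drag D = q * S * CD = 1380.8435 * 135.0 * 0.0509
Step 3: D = 9488.5 N

9488.5


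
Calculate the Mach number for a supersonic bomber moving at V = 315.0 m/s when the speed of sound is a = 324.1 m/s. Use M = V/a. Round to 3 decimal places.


Step 1: M = V / a = 315.0 / 324.1
Step 2: M = 0.972

0.972


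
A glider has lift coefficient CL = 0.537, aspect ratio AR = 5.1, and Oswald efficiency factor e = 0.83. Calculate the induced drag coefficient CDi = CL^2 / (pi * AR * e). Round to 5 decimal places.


Step 1: CL^2 = 0.537^2 = 0.288369
Step 2: pi * AR * e = 3.14159 * 5.1 * 0.83 = 13.298362
Step 3: CDi = 0.288369 / 13.298362 = 0.02168

0.02168


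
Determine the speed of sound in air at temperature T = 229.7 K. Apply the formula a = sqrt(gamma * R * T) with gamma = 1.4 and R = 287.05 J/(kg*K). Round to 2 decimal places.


Step 1: gamma * R * T = 1.4 * 287.05 * 229.7 = 92309.539
Step 2: a = sqrt(92309.539) = 303.82 m/s

303.82


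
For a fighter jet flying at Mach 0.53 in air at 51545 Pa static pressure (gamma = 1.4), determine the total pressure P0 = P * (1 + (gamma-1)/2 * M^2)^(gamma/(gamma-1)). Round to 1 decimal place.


Step 1: (gamma-1)/2 * M^2 = 0.2 * 0.2809 = 0.05618
Step 2: 1 + 0.05618 = 1.05618
Step 3: Exponent gamma/(gamma-1) = 3.5
Step 4: P0 = 51545 * 1.05618^3.5 = 62412.2 Pa

62412.2


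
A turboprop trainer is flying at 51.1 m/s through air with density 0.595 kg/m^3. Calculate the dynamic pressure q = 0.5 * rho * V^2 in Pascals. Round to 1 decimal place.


Step 1: V^2 = 51.1^2 = 2611.21
Step 2: q = 0.5 * 0.595 * 2611.21
Step 3: q = 776.8 Pa

776.8


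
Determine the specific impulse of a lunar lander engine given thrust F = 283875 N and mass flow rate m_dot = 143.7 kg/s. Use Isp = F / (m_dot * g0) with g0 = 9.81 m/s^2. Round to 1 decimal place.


Step 1: m_dot * g0 = 143.7 * 9.81 = 1409.7
Step 2: Isp = 283875 / 1409.7 = 201.4 s

201.4


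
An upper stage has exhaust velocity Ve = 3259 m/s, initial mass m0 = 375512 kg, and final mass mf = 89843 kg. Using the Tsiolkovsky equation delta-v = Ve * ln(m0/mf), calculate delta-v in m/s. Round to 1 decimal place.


Step 1: Mass ratio m0/mf = 375512 / 89843 = 4.179647
Step 2: ln(4.179647) = 1.430227
Step 3: delta-v = 3259 * 1.430227 = 4661.1 m/s

4661.1


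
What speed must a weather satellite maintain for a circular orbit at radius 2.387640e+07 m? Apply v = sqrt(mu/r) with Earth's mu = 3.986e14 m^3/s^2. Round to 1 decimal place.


Step 1: mu / r = 3.986e14 / 2.387640e+07 = 16694309.0248
Step 2: v = sqrt(16694309.0248) = 4085.9 m/s

4085.9


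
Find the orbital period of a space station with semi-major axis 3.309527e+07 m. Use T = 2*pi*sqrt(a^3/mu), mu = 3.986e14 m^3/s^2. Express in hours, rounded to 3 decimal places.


Step 1: a^3 / mu = 3.624915e+22 / 3.986e14 = 9.094116e+07
Step 2: sqrt(9.094116e+07) = 9536.3075 s
Step 3: T = 2*pi * 9536.3075 = 59918.39 s
Step 4: T in hours = 59918.39 / 3600 = 16.644 hours

16.644


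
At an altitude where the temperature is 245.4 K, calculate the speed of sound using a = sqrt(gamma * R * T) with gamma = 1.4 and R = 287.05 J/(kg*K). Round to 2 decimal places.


Step 1: gamma * R * T = 1.4 * 287.05 * 245.4 = 98618.898
Step 2: a = sqrt(98618.898) = 314.04 m/s

314.04


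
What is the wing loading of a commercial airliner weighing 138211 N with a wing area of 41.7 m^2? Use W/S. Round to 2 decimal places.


Step 1: Wing loading = W / S = 138211 / 41.7
Step 2: Wing loading = 3314.41 N/m^2

3314.41


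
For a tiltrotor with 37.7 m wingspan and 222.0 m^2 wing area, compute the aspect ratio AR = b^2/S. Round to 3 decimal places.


Step 1: b^2 = 37.7^2 = 1421.29
Step 2: AR = 1421.29 / 222.0 = 6.402

6.402


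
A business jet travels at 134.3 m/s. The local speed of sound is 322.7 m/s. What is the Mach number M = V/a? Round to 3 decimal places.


Step 1: M = V / a = 134.3 / 322.7
Step 2: M = 0.416

0.416


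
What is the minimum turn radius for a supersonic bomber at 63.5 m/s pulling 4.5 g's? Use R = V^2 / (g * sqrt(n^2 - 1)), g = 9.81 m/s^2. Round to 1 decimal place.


Step 1: V^2 = 63.5^2 = 4032.25
Step 2: n^2 - 1 = 4.5^2 - 1 = 19.25
Step 3: sqrt(19.25) = 4.387482
Step 4: R = 4032.25 / (9.81 * 4.387482) = 93.7 m

93.7


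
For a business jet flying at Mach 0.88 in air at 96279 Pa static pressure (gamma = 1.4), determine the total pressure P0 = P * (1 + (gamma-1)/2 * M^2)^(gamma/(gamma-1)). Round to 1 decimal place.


Step 1: (gamma-1)/2 * M^2 = 0.2 * 0.7744 = 0.15488
Step 2: 1 + 0.15488 = 1.15488
Step 3: Exponent gamma/(gamma-1) = 3.5
Step 4: P0 = 96279 * 1.15488^3.5 = 159371.5 Pa

159371.5


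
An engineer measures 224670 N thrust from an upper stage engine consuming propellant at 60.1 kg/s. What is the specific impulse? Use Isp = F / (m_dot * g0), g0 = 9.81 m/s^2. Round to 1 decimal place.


Step 1: m_dot * g0 = 60.1 * 9.81 = 589.58
Step 2: Isp = 224670 / 589.58 = 381.1 s

381.1


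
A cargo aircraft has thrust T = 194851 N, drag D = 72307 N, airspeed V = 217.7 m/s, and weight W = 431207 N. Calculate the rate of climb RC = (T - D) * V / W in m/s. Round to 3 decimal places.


Step 1: Excess thrust = T - D = 194851 - 72307 = 122544 N
Step 2: Excess power = 122544 * 217.7 = 26677828.8 W
Step 3: RC = 26677828.8 / 431207 = 61.868 m/s

61.868


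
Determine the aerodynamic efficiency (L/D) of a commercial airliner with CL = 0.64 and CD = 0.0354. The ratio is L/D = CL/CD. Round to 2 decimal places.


Step 1: L/D = CL / CD = 0.64 / 0.0354
Step 2: L/D = 18.08

18.08


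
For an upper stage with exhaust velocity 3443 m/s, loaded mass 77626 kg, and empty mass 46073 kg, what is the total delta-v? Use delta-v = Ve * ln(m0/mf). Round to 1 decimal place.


Step 1: Mass ratio m0/mf = 77626 / 46073 = 1.684848
Step 2: ln(1.684848) = 0.521675
Step 3: delta-v = 3443 * 0.521675 = 1796.1 m/s

1796.1


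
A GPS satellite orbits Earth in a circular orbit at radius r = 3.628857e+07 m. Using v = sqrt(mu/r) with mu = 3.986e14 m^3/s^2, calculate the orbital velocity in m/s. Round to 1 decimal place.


Step 1: mu / r = 3.986e14 / 3.628857e+07 = 10984174.9069
Step 2: v = sqrt(10984174.9069) = 3314.2 m/s

3314.2


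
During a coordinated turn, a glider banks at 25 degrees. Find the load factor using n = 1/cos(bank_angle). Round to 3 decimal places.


Step 1: Convert 25 degrees to radians = 0.436332
Step 2: cos(25 deg) = 0.906308
Step 3: n = 1 / 0.906308 = 1.103

1.103


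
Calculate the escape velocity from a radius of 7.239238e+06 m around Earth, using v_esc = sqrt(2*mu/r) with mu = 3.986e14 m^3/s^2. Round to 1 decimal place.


Step 1: 2*mu/r = 2 * 3.986e14 / 7.239238e+06 = 110122087.4352
Step 2: v_esc = sqrt(110122087.4352) = 10493.9 m/s

10493.9


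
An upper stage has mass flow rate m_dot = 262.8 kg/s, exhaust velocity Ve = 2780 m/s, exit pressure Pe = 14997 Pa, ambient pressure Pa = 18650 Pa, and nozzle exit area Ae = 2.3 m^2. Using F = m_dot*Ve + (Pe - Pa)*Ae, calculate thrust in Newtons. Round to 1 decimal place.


Step 1: Momentum thrust = m_dot * Ve = 262.8 * 2780 = 730584.0 N
Step 2: Pressure thrust = (Pe - Pa) * Ae = (14997 - 18650) * 2.3 = -8401.9 N
Step 3: Total thrust F = 730584.0 + -8401.9 = 722182.1 N

722182.1


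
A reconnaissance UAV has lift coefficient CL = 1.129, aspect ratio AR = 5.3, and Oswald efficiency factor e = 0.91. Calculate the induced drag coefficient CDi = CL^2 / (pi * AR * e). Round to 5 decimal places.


Step 1: CL^2 = 1.129^2 = 1.274641
Step 2: pi * AR * e = 3.14159 * 5.3 * 0.91 = 15.151901
Step 3: CDi = 1.274641 / 15.151901 = 0.08412

0.08412


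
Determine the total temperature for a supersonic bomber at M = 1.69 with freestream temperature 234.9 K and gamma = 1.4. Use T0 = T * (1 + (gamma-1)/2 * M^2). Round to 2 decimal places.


Step 1: (gamma-1)/2 = 0.2
Step 2: M^2 = 2.8561
Step 3: 1 + 0.2 * 2.8561 = 1.57122
Step 4: T0 = 234.9 * 1.57122 = 369.08 K

369.08


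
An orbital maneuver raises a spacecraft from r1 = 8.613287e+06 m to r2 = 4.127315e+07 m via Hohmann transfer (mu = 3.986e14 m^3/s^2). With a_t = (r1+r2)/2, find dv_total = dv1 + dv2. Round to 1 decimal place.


Step 1: Transfer semi-major axis a_t = (8.613287e+06 + 4.127315e+07) / 2 = 2.494322e+07 m
Step 2: v1 (circular at r1) = sqrt(mu/r1) = 6802.74 m/s
Step 3: v_t1 = sqrt(mu*(2/r1 - 1/a_t)) = 8750.68 m/s
Step 4: dv1 = |8750.68 - 6802.74| = 1947.93 m/s
Step 5: v2 (circular at r2) = 3107.67 m/s, v_t2 = 1826.18 m/s
Step 6: dv2 = |3107.67 - 1826.18| = 1281.49 m/s
Step 7: Total delta-v = 1947.93 + 1281.49 = 3229.4 m/s

3229.4


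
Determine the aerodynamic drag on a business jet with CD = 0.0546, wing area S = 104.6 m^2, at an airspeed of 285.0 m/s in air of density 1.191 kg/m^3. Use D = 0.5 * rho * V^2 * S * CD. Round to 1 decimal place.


Step 1: Dynamic pressure q = 0.5 * 1.191 * 285.0^2 = 48369.4875 Pa
Step 2: Drag D = q * S * CD = 48369.4875 * 104.6 * 0.0546
Step 3: D = 276245.9 N

276245.9


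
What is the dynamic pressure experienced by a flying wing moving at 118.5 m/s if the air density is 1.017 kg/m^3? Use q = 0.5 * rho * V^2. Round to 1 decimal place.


Step 1: V^2 = 118.5^2 = 14042.25
Step 2: q = 0.5 * 1.017 * 14042.25
Step 3: q = 7140.5 Pa

7140.5


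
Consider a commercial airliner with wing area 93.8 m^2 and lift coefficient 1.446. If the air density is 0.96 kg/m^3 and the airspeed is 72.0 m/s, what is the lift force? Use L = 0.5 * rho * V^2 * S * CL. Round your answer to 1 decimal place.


Step 1: Calculate dynamic pressure q = 0.5 * 0.96 * 72.0^2 = 0.5 * 0.96 * 5184.0 = 2488.32 Pa
Step 2: Multiply by wing area and lift coefficient: L = 2488.32 * 93.8 * 1.446
Step 3: L = 233404.416 * 1.446 = 337502.8 N

337502.8


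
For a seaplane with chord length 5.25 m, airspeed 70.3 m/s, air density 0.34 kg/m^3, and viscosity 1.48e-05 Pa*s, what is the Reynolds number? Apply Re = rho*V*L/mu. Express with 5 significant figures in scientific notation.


Step 1: Numerator = rho * V * L = 0.34 * 70.3 * 5.25 = 125.4855
Step 2: Re = 125.4855 / 1.48e-05
Step 3: Re = 8.4788e+06

8.4788e+06


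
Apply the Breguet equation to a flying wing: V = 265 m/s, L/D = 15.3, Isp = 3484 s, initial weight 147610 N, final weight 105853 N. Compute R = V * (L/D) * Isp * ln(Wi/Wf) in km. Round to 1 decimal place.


Step 1: Coefficient = V * (L/D) * Isp = 265 * 15.3 * 3484 = 14125878.0 m
Step 2: Wi/Wf = 147610 / 105853 = 1.394481
Step 3: ln(1.394481) = 0.332522
Step 4: R = 14125878.0 * 0.332522 = 4697169.7 m = 4697.2 km

4697.2


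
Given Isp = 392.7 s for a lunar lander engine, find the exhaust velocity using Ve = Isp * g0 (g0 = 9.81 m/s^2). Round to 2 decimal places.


Step 1: Ve = Isp * g0 = 392.7 * 9.81
Step 2: Ve = 3852.39 m/s

3852.39


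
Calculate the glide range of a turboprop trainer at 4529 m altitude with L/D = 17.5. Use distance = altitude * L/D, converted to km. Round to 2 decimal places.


Step 1: Glide distance = altitude * L/D = 4529 * 17.5 = 79257.5 m
Step 2: Convert to km: 79257.5 / 1000 = 79.26 km

79.26


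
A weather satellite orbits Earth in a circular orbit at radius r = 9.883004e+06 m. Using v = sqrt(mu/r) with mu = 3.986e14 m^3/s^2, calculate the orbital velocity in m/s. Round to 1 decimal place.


Step 1: mu / r = 3.986e14 / 9.883004e+06 = 40331866.7077
Step 2: v = sqrt(40331866.7077) = 6350.7 m/s

6350.7


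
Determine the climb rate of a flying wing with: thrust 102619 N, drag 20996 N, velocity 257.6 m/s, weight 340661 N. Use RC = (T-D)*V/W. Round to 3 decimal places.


Step 1: Excess thrust = T - D = 102619 - 20996 = 81623 N
Step 2: Excess power = 81623 * 257.6 = 21026084.8 W
Step 3: RC = 21026084.8 / 340661 = 61.721 m/s

61.721


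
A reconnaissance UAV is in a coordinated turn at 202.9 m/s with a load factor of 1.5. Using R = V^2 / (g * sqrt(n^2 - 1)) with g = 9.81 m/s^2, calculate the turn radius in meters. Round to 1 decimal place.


Step 1: V^2 = 202.9^2 = 41168.41
Step 2: n^2 - 1 = 1.5^2 - 1 = 1.25
Step 3: sqrt(1.25) = 1.118034
Step 4: R = 41168.41 / (9.81 * 1.118034) = 3753.5 m

3753.5


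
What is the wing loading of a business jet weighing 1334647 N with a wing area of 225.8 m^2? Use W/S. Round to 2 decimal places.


Step 1: Wing loading = W / S = 1334647 / 225.8
Step 2: Wing loading = 5910.75 N/m^2

5910.75


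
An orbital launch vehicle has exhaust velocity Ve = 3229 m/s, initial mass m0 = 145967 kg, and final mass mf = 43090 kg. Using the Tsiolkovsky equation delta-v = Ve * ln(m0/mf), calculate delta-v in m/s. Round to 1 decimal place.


Step 1: Mass ratio m0/mf = 145967 / 43090 = 3.387491
Step 2: ln(3.387491) = 1.22009
Step 3: delta-v = 3229 * 1.22009 = 3939.7 m/s

3939.7


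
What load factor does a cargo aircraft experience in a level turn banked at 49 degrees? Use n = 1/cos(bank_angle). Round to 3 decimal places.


Step 1: Convert 49 degrees to radians = 0.855211
Step 2: cos(49 deg) = 0.656059
Step 3: n = 1 / 0.656059 = 1.524

1.524


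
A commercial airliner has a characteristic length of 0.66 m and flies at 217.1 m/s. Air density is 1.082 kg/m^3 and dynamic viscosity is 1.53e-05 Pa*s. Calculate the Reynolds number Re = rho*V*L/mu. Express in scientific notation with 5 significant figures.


Step 1: Numerator = rho * V * L = 1.082 * 217.1 * 0.66 = 155.035452
Step 2: Re = 155.035452 / 1.53e-05
Step 3: Re = 1.0133e+07

1.0133e+07


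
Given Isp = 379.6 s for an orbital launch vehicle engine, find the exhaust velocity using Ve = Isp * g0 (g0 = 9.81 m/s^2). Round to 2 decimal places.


Step 1: Ve = Isp * g0 = 379.6 * 9.81
Step 2: Ve = 3723.88 m/s

3723.88


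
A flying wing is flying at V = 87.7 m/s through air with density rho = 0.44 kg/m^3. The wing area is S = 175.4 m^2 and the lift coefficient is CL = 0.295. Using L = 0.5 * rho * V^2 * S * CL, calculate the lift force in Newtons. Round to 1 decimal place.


Step 1: Calculate dynamic pressure q = 0.5 * 0.44 * 87.7^2 = 0.5 * 0.44 * 7691.29 = 1692.0838 Pa
Step 2: Multiply by wing area and lift coefficient: L = 1692.0838 * 175.4 * 0.295
Step 3: L = 296791.4985 * 0.295 = 87553.5 N

87553.5


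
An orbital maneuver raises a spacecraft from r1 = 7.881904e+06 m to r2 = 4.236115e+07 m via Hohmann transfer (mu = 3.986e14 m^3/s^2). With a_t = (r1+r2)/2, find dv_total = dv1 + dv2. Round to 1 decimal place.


Step 1: Transfer semi-major axis a_t = (7.881904e+06 + 4.236115e+07) / 2 = 2.512153e+07 m
Step 2: v1 (circular at r1) = sqrt(mu/r1) = 7111.37 m/s
Step 3: v_t1 = sqrt(mu*(2/r1 - 1/a_t)) = 9234.51 m/s
Step 4: dv1 = |9234.51 - 7111.37| = 2123.14 m/s
Step 5: v2 (circular at r2) = 3067.5 m/s, v_t2 = 1718.21 m/s
Step 6: dv2 = |3067.5 - 1718.21| = 1349.29 m/s
Step 7: Total delta-v = 2123.14 + 1349.29 = 3472.4 m/s

3472.4


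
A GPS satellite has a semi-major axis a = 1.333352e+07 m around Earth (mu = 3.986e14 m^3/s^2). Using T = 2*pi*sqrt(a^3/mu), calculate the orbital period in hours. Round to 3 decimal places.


Step 1: a^3 / mu = 2.370470e+21 / 3.986e14 = 5.946989e+06
Step 2: sqrt(5.946989e+06) = 2438.645 s
Step 3: T = 2*pi * 2438.645 = 15322.46 s
Step 4: T in hours = 15322.46 / 3600 = 4.256 hours

4.256


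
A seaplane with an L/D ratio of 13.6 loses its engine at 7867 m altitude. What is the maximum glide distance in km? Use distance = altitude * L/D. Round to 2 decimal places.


Step 1: Glide distance = altitude * L/D = 7867 * 13.6 = 106991.2 m
Step 2: Convert to km: 106991.2 / 1000 = 106.99 km

106.99


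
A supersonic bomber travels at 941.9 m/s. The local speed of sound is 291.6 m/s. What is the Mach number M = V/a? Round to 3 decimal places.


Step 1: M = V / a = 941.9 / 291.6
Step 2: M = 3.230

3.230


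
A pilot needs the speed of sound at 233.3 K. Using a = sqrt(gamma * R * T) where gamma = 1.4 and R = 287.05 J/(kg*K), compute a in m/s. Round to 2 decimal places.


Step 1: gamma * R * T = 1.4 * 287.05 * 233.3 = 93756.271
Step 2: a = sqrt(93756.271) = 306.20 m/s

306.20


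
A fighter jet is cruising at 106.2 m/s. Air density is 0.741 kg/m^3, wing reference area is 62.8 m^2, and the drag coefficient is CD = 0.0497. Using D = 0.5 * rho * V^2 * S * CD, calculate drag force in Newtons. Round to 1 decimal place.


Step 1: Dynamic pressure q = 0.5 * 0.741 * 106.2^2 = 4178.662 Pa
Step 2: Drag D = q * S * CD = 4178.662 * 62.8 * 0.0497
Step 3: D = 13042.3 N

13042.3


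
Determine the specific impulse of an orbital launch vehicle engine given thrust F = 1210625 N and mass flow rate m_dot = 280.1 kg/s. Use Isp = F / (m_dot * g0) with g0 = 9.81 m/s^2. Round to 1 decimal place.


Step 1: m_dot * g0 = 280.1 * 9.81 = 2747.78
Step 2: Isp = 1210625 / 2747.78 = 440.6 s

440.6


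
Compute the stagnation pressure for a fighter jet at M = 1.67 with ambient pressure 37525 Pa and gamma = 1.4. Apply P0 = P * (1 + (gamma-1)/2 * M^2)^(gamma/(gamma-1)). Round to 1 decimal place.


Step 1: (gamma-1)/2 * M^2 = 0.2 * 2.7889 = 0.55778
Step 2: 1 + 0.55778 = 1.55778
Step 3: Exponent gamma/(gamma-1) = 3.5
Step 4: P0 = 37525 * 1.55778^3.5 = 177048.5 Pa

177048.5


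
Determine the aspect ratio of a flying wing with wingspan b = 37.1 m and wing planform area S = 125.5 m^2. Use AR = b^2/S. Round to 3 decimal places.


Step 1: b^2 = 37.1^2 = 1376.41
Step 2: AR = 1376.41 / 125.5 = 10.967

10.967


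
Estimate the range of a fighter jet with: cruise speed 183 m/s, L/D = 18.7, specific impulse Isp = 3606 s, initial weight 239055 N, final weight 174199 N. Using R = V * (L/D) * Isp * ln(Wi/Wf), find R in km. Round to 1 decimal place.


Step 1: Coefficient = V * (L/D) * Isp = 183 * 18.7 * 3606 = 12340092.6 m
Step 2: Wi/Wf = 239055 / 174199 = 1.37231
Step 3: ln(1.37231) = 0.316495
Step 4: R = 12340092.6 * 0.316495 = 3905581.6 m = 3905.6 km

3905.6


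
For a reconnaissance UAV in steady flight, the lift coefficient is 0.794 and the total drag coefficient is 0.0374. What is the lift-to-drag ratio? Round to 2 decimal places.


Step 1: L/D = CL / CD = 0.794 / 0.0374
Step 2: L/D = 21.23

21.23


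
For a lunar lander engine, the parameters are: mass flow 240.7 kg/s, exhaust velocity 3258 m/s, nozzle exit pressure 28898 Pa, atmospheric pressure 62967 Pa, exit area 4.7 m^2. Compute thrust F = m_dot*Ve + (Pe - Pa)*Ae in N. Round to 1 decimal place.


Step 1: Momentum thrust = m_dot * Ve = 240.7 * 3258 = 784200.6 N
Step 2: Pressure thrust = (Pe - Pa) * Ae = (28898 - 62967) * 4.7 = -160124.3 N
Step 3: Total thrust F = 784200.6 + -160124.3 = 624076.3 N

624076.3


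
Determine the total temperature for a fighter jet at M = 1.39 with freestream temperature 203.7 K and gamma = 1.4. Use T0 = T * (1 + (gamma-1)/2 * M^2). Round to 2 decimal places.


Step 1: (gamma-1)/2 = 0.2
Step 2: M^2 = 1.9321
Step 3: 1 + 0.2 * 1.9321 = 1.38642
Step 4: T0 = 203.7 * 1.38642 = 282.41 K

282.41


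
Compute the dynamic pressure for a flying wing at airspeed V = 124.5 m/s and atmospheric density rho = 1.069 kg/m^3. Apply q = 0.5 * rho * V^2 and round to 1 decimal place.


Step 1: V^2 = 124.5^2 = 15500.25
Step 2: q = 0.5 * 1.069 * 15500.25
Step 3: q = 8284.9 Pa

8284.9


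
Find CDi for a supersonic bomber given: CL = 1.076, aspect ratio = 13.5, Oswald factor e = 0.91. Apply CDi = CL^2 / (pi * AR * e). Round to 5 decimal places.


Step 1: CL^2 = 1.076^2 = 1.157776
Step 2: pi * AR * e = 3.14159 * 13.5 * 0.91 = 38.594466
Step 3: CDi = 1.157776 / 38.594466 = 0.03000

0.03000


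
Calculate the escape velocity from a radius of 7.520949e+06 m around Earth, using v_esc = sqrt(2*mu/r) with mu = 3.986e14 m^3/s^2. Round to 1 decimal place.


Step 1: 2*mu/r = 2 * 3.986e14 / 7.520949e+06 = 105997261.7817
Step 2: v_esc = sqrt(105997261.7817) = 10295.5 m/s

10295.5


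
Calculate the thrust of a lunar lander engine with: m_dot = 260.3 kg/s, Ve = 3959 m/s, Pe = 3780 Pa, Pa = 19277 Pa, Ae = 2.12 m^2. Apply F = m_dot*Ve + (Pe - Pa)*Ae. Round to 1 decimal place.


Step 1: Momentum thrust = m_dot * Ve = 260.3 * 3959 = 1030527.7 N
Step 2: Pressure thrust = (Pe - Pa) * Ae = (3780 - 19277) * 2.12 = -32853.64 N
Step 3: Total thrust F = 1030527.7 + -32853.64 = 997674.1 N

997674.1


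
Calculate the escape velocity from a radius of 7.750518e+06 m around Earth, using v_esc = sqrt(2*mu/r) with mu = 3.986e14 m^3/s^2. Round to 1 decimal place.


Step 1: 2*mu/r = 2 * 3.986e14 / 7.750518e+06 = 102857641.257
Step 2: v_esc = sqrt(102857641.257) = 10141.9 m/s

10141.9


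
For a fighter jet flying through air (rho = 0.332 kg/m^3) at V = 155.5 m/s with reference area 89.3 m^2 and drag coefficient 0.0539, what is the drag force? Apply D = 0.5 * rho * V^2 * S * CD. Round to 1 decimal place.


Step 1: Dynamic pressure q = 0.5 * 0.332 * 155.5^2 = 4013.9215 Pa
Step 2: Drag D = q * S * CD = 4013.9215 * 89.3 * 0.0539
Step 3: D = 19320.1 N

19320.1


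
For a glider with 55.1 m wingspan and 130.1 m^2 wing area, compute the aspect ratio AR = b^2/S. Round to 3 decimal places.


Step 1: b^2 = 55.1^2 = 3036.01
Step 2: AR = 3036.01 / 130.1 = 23.336

23.336


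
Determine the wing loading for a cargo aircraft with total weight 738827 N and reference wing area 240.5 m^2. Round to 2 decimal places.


Step 1: Wing loading = W / S = 738827 / 240.5
Step 2: Wing loading = 3072.05 N/m^2

3072.05


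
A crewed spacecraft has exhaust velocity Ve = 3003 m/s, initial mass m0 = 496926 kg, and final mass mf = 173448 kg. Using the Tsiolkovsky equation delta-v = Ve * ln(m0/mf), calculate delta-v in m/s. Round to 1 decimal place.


Step 1: Mass ratio m0/mf = 496926 / 173448 = 2.864985
Step 2: ln(2.864985) = 1.052563
Step 3: delta-v = 3003 * 1.052563 = 3160.8 m/s

3160.8


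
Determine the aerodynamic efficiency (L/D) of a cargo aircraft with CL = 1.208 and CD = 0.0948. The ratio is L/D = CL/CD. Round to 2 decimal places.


Step 1: L/D = CL / CD = 1.208 / 0.0948
Step 2: L/D = 12.74

12.74


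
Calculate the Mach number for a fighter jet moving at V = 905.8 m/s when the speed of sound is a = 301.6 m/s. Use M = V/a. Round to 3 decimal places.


Step 1: M = V / a = 905.8 / 301.6
Step 2: M = 3.003

3.003


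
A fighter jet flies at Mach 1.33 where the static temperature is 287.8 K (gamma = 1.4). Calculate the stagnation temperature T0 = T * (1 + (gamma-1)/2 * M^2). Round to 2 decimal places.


Step 1: (gamma-1)/2 = 0.2
Step 2: M^2 = 1.7689
Step 3: 1 + 0.2 * 1.7689 = 1.35378
Step 4: T0 = 287.8 * 1.35378 = 389.62 K

389.62


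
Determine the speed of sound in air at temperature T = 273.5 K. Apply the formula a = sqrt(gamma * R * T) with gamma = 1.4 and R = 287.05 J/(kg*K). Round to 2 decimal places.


Step 1: gamma * R * T = 1.4 * 287.05 * 273.5 = 109911.445
Step 2: a = sqrt(109911.445) = 331.53 m/s

331.53


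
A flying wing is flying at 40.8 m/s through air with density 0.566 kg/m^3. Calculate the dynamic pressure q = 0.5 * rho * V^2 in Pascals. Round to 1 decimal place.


Step 1: V^2 = 40.8^2 = 1664.64
Step 2: q = 0.5 * 0.566 * 1664.64
Step 3: q = 471.1 Pa

471.1


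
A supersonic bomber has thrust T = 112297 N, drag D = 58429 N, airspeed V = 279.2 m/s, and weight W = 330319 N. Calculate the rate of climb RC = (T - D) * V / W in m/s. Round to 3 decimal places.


Step 1: Excess thrust = T - D = 112297 - 58429 = 53868 N
Step 2: Excess power = 53868 * 279.2 = 15039945.6 W
Step 3: RC = 15039945.6 / 330319 = 45.532 m/s

45.532


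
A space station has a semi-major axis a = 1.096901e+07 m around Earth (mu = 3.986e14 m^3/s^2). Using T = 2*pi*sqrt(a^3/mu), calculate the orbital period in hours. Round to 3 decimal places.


Step 1: a^3 / mu = 1.319782e+21 / 3.986e14 = 3.311044e+06
Step 2: sqrt(3.311044e+06) = 1819.6275 s
Step 3: T = 2*pi * 1819.6275 = 11433.06 s
Step 4: T in hours = 11433.06 / 3600 = 3.176 hours

3.176


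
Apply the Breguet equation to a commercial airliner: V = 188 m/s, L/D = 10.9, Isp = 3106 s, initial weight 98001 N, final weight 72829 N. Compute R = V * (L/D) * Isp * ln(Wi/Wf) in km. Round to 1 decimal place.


Step 1: Coefficient = V * (L/D) * Isp = 188 * 10.9 * 3106 = 6364815.2 m
Step 2: Wi/Wf = 98001 / 72829 = 1.345632
Step 3: ln(1.345632) = 0.296863
Step 4: R = 6364815.2 * 0.296863 = 1889481.0 m = 1889.5 km

1889.5


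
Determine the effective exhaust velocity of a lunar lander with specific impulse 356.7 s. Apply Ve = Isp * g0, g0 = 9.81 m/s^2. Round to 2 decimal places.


Step 1: Ve = Isp * g0 = 356.7 * 9.81
Step 2: Ve = 3499.23 m/s

3499.23


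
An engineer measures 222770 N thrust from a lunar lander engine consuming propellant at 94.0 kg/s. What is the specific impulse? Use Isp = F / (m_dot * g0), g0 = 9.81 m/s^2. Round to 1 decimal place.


Step 1: m_dot * g0 = 94.0 * 9.81 = 922.14
Step 2: Isp = 222770 / 922.14 = 241.6 s

241.6


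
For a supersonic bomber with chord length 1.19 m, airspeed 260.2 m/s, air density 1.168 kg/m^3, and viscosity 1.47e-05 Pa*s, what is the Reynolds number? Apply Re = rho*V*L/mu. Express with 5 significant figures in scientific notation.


Step 1: Numerator = rho * V * L = 1.168 * 260.2 * 1.19 = 361.657184
Step 2: Re = 361.657184 / 1.47e-05
Step 3: Re = 2.4603e+07

2.4603e+07


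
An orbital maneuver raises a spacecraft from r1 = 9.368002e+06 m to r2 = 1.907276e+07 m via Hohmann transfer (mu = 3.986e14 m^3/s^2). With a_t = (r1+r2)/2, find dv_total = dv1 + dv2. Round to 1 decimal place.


Step 1: Transfer semi-major axis a_t = (9.368002e+06 + 1.907276e+07) / 2 = 1.422038e+07 m
Step 2: v1 (circular at r1) = sqrt(mu/r1) = 6522.97 m/s
Step 3: v_t1 = sqrt(mu*(2/r1 - 1/a_t)) = 7554.34 m/s
Step 4: dv1 = |7554.34 - 6522.97| = 1031.37 m/s
Step 5: v2 (circular at r2) = 4571.53 m/s, v_t2 = 3710.48 m/s
Step 6: dv2 = |4571.53 - 3710.48| = 861.06 m/s
Step 7: Total delta-v = 1031.37 + 861.06 = 1892.4 m/s

1892.4


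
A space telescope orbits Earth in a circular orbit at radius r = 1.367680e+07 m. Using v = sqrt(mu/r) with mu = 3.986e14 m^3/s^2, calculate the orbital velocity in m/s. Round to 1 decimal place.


Step 1: mu / r = 3.986e14 / 1.367680e+07 = 29144244.2677
Step 2: v = sqrt(29144244.2677) = 5398.5 m/s

5398.5


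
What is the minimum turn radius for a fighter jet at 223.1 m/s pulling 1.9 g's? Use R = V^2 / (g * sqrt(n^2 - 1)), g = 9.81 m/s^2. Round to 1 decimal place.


Step 1: V^2 = 223.1^2 = 49773.61
Step 2: n^2 - 1 = 1.9^2 - 1 = 2.61
Step 3: sqrt(2.61) = 1.615549
Step 4: R = 49773.61 / (9.81 * 1.615549) = 3140.6 m

3140.6


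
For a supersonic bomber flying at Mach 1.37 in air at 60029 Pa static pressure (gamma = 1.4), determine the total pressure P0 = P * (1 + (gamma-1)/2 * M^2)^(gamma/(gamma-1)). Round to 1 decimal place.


Step 1: (gamma-1)/2 * M^2 = 0.2 * 1.8769 = 0.37538
Step 2: 1 + 0.37538 = 1.37538
Step 3: Exponent gamma/(gamma-1) = 3.5
Step 4: P0 = 60029 * 1.37538^3.5 = 183164.2 Pa

183164.2


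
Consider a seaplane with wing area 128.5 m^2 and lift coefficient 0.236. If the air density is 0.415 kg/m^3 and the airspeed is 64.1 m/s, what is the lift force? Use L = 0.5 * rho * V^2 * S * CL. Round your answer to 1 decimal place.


Step 1: Calculate dynamic pressure q = 0.5 * 0.415 * 64.1^2 = 0.5 * 0.415 * 4108.81 = 852.5781 Pa
Step 2: Multiply by wing area and lift coefficient: L = 852.5781 * 128.5 * 0.236
Step 3: L = 109556.2826 * 0.236 = 25855.3 N

25855.3


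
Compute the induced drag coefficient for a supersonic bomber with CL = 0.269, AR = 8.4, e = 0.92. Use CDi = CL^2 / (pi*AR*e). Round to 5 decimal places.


Step 1: CL^2 = 0.269^2 = 0.072361
Step 2: pi * AR * e = 3.14159 * 8.4 * 0.92 = 24.278228
Step 3: CDi = 0.072361 / 24.278228 = 0.00298

0.00298


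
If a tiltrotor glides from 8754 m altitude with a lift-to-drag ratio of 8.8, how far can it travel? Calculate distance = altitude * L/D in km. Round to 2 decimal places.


Step 1: Glide distance = altitude * L/D = 8754 * 8.8 = 77035.2 m
Step 2: Convert to km: 77035.2 / 1000 = 77.04 km

77.04


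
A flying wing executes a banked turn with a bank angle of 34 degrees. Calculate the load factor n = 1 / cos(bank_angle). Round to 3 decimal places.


Step 1: Convert 34 degrees to radians = 0.593412
Step 2: cos(34 deg) = 0.829038
Step 3: n = 1 / 0.829038 = 1.206

1.206


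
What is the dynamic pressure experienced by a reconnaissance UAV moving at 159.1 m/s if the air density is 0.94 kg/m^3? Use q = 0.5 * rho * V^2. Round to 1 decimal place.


Step 1: V^2 = 159.1^2 = 25312.81
Step 2: q = 0.5 * 0.94 * 25312.81
Step 3: q = 11897.0 Pa

11897.0


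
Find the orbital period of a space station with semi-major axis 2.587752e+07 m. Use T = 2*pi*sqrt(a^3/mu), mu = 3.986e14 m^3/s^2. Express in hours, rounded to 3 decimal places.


Step 1: a^3 / mu = 1.732878e+22 / 3.986e14 = 4.347411e+07
Step 2: sqrt(4.347411e+07) = 6593.4897 s
Step 3: T = 2*pi * 6593.4897 = 41428.12 s
Step 4: T in hours = 41428.12 / 3600 = 11.508 hours

11.508


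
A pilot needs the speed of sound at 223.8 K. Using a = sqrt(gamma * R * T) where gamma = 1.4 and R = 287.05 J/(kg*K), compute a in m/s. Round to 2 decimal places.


Step 1: gamma * R * T = 1.4 * 287.05 * 223.8 = 89938.506
Step 2: a = sqrt(89938.506) = 299.90 m/s

299.90


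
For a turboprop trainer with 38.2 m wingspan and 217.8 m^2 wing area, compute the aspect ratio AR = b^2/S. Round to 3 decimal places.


Step 1: b^2 = 38.2^2 = 1459.24
Step 2: AR = 1459.24 / 217.8 = 6.700

6.700


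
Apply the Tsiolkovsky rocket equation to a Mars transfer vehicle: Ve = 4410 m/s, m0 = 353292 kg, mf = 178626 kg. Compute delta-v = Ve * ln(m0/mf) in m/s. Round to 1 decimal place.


Step 1: Mass ratio m0/mf = 353292 / 178626 = 1.977831
Step 2: ln(1.977831) = 0.682001
Step 3: delta-v = 4410 * 0.682001 = 3007.6 m/s

3007.6


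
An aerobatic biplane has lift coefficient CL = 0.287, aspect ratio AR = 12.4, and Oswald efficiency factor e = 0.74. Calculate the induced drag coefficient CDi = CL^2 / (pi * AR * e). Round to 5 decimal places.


Step 1: CL^2 = 0.287^2 = 0.082369
Step 2: pi * AR * e = 3.14159 * 12.4 * 0.74 = 28.827254
Step 3: CDi = 0.082369 / 28.827254 = 0.00286

0.00286


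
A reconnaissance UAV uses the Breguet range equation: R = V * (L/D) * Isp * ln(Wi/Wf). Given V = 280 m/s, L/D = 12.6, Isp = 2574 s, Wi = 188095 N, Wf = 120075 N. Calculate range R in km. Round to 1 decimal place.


Step 1: Coefficient = V * (L/D) * Isp = 280 * 12.6 * 2574 = 9081072.0 m
Step 2: Wi/Wf = 188095 / 120075 = 1.566479
Step 3: ln(1.566479) = 0.448831
Step 4: R = 9081072.0 * 0.448831 = 4075863.1 m = 4075.9 km

4075.9


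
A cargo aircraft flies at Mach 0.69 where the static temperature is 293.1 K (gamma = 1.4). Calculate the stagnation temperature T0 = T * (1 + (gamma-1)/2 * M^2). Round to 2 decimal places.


Step 1: (gamma-1)/2 = 0.2
Step 2: M^2 = 0.4761
Step 3: 1 + 0.2 * 0.4761 = 1.09522
Step 4: T0 = 293.1 * 1.09522 = 321.01 K

321.01


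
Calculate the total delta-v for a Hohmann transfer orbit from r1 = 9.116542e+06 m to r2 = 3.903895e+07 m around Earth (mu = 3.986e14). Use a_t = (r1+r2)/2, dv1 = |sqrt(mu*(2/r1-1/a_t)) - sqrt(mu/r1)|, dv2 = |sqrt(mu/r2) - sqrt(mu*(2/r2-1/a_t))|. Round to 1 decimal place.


Step 1: Transfer semi-major axis a_t = (9.116542e+06 + 3.903895e+07) / 2 = 2.407775e+07 m
Step 2: v1 (circular at r1) = sqrt(mu/r1) = 6612.32 m/s
Step 3: v_t1 = sqrt(mu*(2/r1 - 1/a_t)) = 8419.66 m/s
Step 4: dv1 = |8419.66 - 6612.32| = 1807.35 m/s
Step 5: v2 (circular at r2) = 3195.36 m/s, v_t2 = 1966.2 m/s
Step 6: dv2 = |3195.36 - 1966.2| = 1229.16 m/s
Step 7: Total delta-v = 1807.35 + 1229.16 = 3036.5 m/s

3036.5


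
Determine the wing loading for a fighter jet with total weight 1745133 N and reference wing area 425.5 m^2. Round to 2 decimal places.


Step 1: Wing loading = W / S = 1745133 / 425.5
Step 2: Wing loading = 4101.37 N/m^2

4101.37


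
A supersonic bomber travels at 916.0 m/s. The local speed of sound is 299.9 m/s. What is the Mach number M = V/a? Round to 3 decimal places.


Step 1: M = V / a = 916.0 / 299.9
Step 2: M = 3.054

3.054


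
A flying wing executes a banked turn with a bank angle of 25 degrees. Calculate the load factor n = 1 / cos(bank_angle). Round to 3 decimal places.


Step 1: Convert 25 degrees to radians = 0.436332
Step 2: cos(25 deg) = 0.906308
Step 3: n = 1 / 0.906308 = 1.103

1.103


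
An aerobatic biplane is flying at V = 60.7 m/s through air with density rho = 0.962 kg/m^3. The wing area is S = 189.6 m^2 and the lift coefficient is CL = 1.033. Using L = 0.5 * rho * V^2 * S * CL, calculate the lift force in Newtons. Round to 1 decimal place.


Step 1: Calculate dynamic pressure q = 0.5 * 0.962 * 60.7^2 = 0.5 * 0.962 * 3684.49 = 1772.2397 Pa
Step 2: Multiply by wing area and lift coefficient: L = 1772.2397 * 189.6 * 1.033
Step 3: L = 336016.6452 * 1.033 = 347105.2 N

347105.2


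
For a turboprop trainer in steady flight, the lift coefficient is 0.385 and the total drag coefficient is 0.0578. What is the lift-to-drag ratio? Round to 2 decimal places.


Step 1: L/D = CL / CD = 0.385 / 0.0578
Step 2: L/D = 6.66

6.66


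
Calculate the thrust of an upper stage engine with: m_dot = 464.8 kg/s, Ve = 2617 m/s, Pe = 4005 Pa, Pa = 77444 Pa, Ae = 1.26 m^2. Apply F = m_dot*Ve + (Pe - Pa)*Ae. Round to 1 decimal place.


Step 1: Momentum thrust = m_dot * Ve = 464.8 * 2617 = 1216381.6 N
Step 2: Pressure thrust = (Pe - Pa) * Ae = (4005 - 77444) * 1.26 = -92533.14 N
Step 3: Total thrust F = 1216381.6 + -92533.14 = 1123848.5 N

1123848.5


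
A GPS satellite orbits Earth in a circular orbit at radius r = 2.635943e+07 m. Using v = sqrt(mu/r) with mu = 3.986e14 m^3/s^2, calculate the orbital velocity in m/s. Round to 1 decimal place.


Step 1: mu / r = 3.986e14 / 2.635943e+07 = 15121723.0418
Step 2: v = sqrt(15121723.0418) = 3888.7 m/s

3888.7


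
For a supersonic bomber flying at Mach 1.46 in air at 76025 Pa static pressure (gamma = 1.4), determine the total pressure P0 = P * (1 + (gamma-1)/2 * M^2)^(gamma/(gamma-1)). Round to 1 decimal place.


Step 1: (gamma-1)/2 * M^2 = 0.2 * 2.1316 = 0.42632
Step 2: 1 + 0.42632 = 1.42632
Step 3: Exponent gamma/(gamma-1) = 3.5
Step 4: P0 = 76025 * 1.42632^3.5 = 263460.7 Pa

263460.7


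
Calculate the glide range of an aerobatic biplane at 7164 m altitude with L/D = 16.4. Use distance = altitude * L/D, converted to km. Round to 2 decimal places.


Step 1: Glide distance = altitude * L/D = 7164 * 16.4 = 117489.6 m
Step 2: Convert to km: 117489.6 / 1000 = 117.49 km

117.49


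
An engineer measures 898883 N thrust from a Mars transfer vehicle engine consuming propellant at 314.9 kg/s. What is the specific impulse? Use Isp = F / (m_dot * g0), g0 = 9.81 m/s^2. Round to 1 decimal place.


Step 1: m_dot * g0 = 314.9 * 9.81 = 3089.17
Step 2: Isp = 898883 / 3089.17 = 291.0 s

291.0


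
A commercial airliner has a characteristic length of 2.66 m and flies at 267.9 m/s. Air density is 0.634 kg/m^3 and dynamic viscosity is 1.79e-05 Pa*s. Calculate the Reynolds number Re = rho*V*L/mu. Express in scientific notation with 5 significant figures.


Step 1: Numerator = rho * V * L = 0.634 * 267.9 * 2.66 = 451.797276
Step 2: Re = 451.797276 / 1.79e-05
Step 3: Re = 2.5240e+07

2.5240e+07
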